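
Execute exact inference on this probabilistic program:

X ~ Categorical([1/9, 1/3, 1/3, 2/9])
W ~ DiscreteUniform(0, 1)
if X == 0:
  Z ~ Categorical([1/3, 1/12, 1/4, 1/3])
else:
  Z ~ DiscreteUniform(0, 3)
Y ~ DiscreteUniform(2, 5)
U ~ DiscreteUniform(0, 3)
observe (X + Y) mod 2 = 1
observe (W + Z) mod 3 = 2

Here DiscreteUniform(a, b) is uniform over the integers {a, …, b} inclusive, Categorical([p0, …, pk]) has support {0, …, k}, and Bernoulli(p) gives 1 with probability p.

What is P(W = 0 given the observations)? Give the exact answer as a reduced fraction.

Enumerate traces; 64 have nonzero weight after conditioning:
  (X=0, W=0, Z=2, Y=3, U=0) weight 1/1152
  (X=0, W=0, Z=2, Y=3, U=1) weight 1/1152
  (X=0, W=0, Z=2, Y=3, U=2) weight 1/1152
  (X=0, W=0, Z=2, Y=3, U=3) weight 1/1152
  (X=0, W=0, Z=2, Y=5, U=0) weight 1/1152
  (X=0, W=0, Z=2, Y=5, U=1) weight 1/1152
  (X=0, W=0, Z=2, Y=5, U=2) weight 1/1152
  (X=0, W=0, Z=2, Y=5, U=3) weight 1/1152
  (X=0, W=1, Z=1, Y=3, U=0) weight 1/3456
  … 55 more
Group by W:
  weight(W=0) = 1/16
  weight(W=1) = 25/432
Total weight = 1/16 + 25/432 = 13/108
P(W=0 | obs) = 1/16 / 13/108 = 27/52
P(W=1 | obs) = 25/432 / 13/108 = 25/52

P(W = 0 | obs) = 27/52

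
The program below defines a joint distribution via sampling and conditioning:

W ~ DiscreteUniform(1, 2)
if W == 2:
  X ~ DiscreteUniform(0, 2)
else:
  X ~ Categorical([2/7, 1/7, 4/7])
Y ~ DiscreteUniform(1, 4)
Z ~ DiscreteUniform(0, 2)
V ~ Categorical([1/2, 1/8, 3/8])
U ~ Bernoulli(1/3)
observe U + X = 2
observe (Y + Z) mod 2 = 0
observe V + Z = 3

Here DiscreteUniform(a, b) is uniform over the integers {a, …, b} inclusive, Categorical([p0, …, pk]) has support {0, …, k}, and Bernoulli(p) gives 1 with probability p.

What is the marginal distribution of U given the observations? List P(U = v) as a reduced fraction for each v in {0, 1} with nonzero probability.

Enumerate traces; 16 have nonzero weight after conditioning:
  (W=1, X=1, Y=1, Z=1, V=2, U=1) weight 1/1344
  (W=1, X=1, Y=2, Z=2, V=1, U=1) weight 1/4032
  (W=1, X=1, Y=3, Z=1, V=2, U=1) weight 1/1344
  (W=1, X=1, Y=4, Z=2, V=1, U=1) weight 1/4032
  (W=1, X=2, Y=1, Z=1, V=2, U=0) weight 1/168
  (W=1, X=2, Y=2, Z=2, V=1, U=0) weight 1/504
  (W=1, X=2, Y=3, Z=1, V=2, U=0) weight 1/168
  (W=1, X=2, Y=4, Z=2, V=1, U=0) weight 1/504
  … 8 more
Group by U:
  weight(U=0) = 19/756
  weight(U=1) = 5/756
Total weight = 19/756 + 5/756 = 2/63
P(U=0 | obs) = 19/756 / 2/63 = 19/24
P(U=1 | obs) = 5/756 / 2/63 = 5/24

P(U=0) = 19/24, P(U=1) = 5/24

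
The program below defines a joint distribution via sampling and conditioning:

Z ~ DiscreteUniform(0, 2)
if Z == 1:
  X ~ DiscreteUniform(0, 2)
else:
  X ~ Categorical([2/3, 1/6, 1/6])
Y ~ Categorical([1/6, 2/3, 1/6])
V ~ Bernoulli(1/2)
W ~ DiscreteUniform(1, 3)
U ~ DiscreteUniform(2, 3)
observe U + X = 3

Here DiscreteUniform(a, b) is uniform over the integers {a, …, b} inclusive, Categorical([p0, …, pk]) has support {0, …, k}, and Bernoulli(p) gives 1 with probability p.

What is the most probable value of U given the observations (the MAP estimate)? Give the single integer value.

Enumerate traces; 108 have nonzero weight after conditioning:
  (Z=0, X=0, Y=0, V=0, W=1, U=3) weight 1/324
  (Z=0, X=0, Y=0, V=0, W=2, U=3) weight 1/324
  (Z=0, X=0, Y=0, V=0, W=3, U=3) weight 1/324
  (Z=0, X=0, Y=0, V=1, W=1, U=3) weight 1/324
  (Z=0, X=0, Y=0, V=1, W=2, U=3) weight 1/324
  (Z=0, X=0, Y=0, V=1, W=3, U=3) weight 1/324
  (Z=0, X=0, Y=1, V=0, W=1, U=3) weight 1/81
  (Z=0, X=0, Y=1, V=0, W=2, U=3) weight 1/81
  (Z=0, X=1, Y=0, V=0, W=1, U=2) weight 1/1296
  … 99 more
Group by U:
  weight(U=2) = 1/9
  weight(U=3) = 5/18
Total weight = 1/9 + 5/18 = 7/18
P(U=2 | obs) = 1/9 / 7/18 = 2/7
P(U=3 | obs) = 5/18 / 7/18 = 5/7
argmax = 3

argmax_v P(U = v | obs) = 3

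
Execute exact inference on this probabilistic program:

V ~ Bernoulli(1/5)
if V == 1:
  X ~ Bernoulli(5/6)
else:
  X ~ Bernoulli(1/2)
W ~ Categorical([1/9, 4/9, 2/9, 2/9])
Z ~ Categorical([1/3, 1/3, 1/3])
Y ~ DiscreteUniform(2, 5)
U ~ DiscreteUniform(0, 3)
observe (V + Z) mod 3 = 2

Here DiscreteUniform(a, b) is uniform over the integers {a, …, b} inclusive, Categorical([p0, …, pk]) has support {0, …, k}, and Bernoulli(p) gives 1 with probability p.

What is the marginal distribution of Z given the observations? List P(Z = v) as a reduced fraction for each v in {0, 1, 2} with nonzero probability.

P(Z=1) = 1/5, P(Z=2) = 4/5

Enumerate traces; 256 have nonzero weight after conditioning:
  (V=0, X=0, W=0, Z=2, Y=2, U=0) weight 1/1080
  (V=0, X=0, W=0, Z=2, Y=2, U=1) weight 1/1080
  (V=0, X=0, W=0, Z=2, Y=2, U=2) weight 1/1080
  (V=0, X=0, W=0, Z=2, Y=2, U=3) weight 1/1080
  (V=0, X=0, W=0, Z=2, Y=3, U=0) weight 1/1080
  (V=0, X=0, W=0, Z=2, Y=3, U=1) weight 1/1080
  (V=0, X=0, W=0, Z=2, Y=3, U=2) weight 1/1080
  (V=0, X=0, W=0, Z=2, Y=3, U=3) weight 1/1080
  (V=1, X=0, W=0, Z=1, Y=2, U=0) weight 1/12960
  … 247 more
Group by Z:
  weight(Z=1) = 1/15
  weight(Z=2) = 4/15
Total weight = 1/15 + 4/15 = 1/3
P(Z=1 | obs) = 1/15 / 1/3 = 1/5
P(Z=2 | obs) = 4/15 / 1/3 = 4/5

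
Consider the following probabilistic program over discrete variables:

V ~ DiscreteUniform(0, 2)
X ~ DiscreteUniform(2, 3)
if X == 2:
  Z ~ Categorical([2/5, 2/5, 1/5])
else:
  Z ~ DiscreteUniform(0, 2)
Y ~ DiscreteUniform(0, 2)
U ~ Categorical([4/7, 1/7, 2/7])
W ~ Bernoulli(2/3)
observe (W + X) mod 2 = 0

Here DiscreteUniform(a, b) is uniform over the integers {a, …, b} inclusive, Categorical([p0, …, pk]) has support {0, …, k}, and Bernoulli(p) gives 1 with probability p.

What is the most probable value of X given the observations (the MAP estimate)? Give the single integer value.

argmax_v P(X = v | obs) = 3

Enumerate traces; 162 have nonzero weight after conditioning:
  (V=0, X=2, Z=0, Y=0, U=0, W=0) weight 4/945
  (V=0, X=2, Z=0, Y=0, U=1, W=0) weight 1/945
  (V=0, X=2, Z=0, Y=0, U=2, W=0) weight 2/945
  (V=0, X=2, Z=0, Y=1, U=0, W=0) weight 4/945
  (V=0, X=2, Z=0, Y=1, U=1, W=0) weight 1/945
  (V=0, X=2, Z=0, Y=1, U=2, W=0) weight 2/945
  (V=0, X=2, Z=0, Y=2, U=0, W=0) weight 4/945
  (V=0, X=2, Z=0, Y=2, U=1, W=0) weight 1/945
  (V=0, X=3, Z=0, Y=0, U=0, W=1) weight 4/567
  … 153 more
Group by X:
  weight(X=2) = 1/6
  weight(X=3) = 1/3
Total weight = 1/6 + 1/3 = 1/2
P(X=2 | obs) = 1/6 / 1/2 = 1/3
P(X=3 | obs) = 1/3 / 1/2 = 2/3
argmax = 3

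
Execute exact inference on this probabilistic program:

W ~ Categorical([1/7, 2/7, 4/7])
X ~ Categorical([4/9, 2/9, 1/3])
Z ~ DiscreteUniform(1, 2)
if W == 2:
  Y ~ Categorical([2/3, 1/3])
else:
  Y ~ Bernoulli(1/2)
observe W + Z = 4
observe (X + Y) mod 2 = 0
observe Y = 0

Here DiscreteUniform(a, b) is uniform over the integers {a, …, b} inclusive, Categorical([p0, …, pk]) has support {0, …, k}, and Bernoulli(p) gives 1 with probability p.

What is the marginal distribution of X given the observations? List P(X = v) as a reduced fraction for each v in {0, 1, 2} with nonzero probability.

P(X=0) = 4/7, P(X=2) = 3/7

Enumerate traces; 2 have nonzero weight after conditioning:
  (W=2, X=0, Z=2, Y=0) weight 16/189
  (W=2, X=2, Z=2, Y=0) weight 4/63
Group by X:
  weight(X=0) = 16/189
  weight(X=2) = 4/63
Total weight = 16/189 + 4/63 = 4/27
P(X=0 | obs) = 16/189 / 4/27 = 4/7
P(X=2 | obs) = 4/63 / 4/27 = 3/7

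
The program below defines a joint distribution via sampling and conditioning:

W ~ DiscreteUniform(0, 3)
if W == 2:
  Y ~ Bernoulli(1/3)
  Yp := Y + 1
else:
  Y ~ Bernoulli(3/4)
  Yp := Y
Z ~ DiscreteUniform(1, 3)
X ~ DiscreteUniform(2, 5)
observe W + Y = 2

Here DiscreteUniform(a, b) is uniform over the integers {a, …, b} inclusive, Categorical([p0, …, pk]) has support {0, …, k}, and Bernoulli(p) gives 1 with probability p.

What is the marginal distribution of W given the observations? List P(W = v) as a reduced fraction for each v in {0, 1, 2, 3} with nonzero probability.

Enumerate traces; 24 have nonzero weight after conditioning:
  (W=1, Y=1, Z=1, X=2) weight 1/64
  (W=1, Y=1, Z=1, X=3) weight 1/64
  (W=1, Y=1, Z=1, X=4) weight 1/64
  (W=1, Y=1, Z=1, X=5) weight 1/64
  (W=1, Y=1, Z=2, X=2) weight 1/64
  (W=1, Y=1, Z=2, X=3) weight 1/64
  (W=1, Y=1, Z=2, X=4) weight 1/64
  (W=1, Y=1, Z=2, X=5) weight 1/64
  (W=2, Y=0, Z=1, X=2) weight 1/72
  … 15 more
Group by W:
  weight(W=1) = 3/16
  weight(W=2) = 1/6
Total weight = 3/16 + 1/6 = 17/48
P(W=1 | obs) = 3/16 / 17/48 = 9/17
P(W=2 | obs) = 1/6 / 17/48 = 8/17

P(W=1) = 9/17, P(W=2) = 8/17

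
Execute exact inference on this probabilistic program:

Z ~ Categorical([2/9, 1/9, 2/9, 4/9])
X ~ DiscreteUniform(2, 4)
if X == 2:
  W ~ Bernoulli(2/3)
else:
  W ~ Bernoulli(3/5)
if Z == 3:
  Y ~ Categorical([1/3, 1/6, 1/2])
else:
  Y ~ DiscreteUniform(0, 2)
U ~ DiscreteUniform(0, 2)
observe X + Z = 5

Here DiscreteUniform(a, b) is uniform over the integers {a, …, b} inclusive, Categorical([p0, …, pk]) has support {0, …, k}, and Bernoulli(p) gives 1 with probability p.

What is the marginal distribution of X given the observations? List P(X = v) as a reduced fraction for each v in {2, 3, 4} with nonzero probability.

P(X=2) = 4/7, P(X=3) = 2/7, P(X=4) = 1/7

Enumerate traces; 54 have nonzero weight after conditioning:
  (Z=1, X=4, W=0, Y=0, U=0) weight 2/1215
  (Z=1, X=4, W=0, Y=0, U=1) weight 2/1215
  (Z=1, X=4, W=0, Y=0, U=2) weight 2/1215
  (Z=1, X=4, W=0, Y=1, U=0) weight 2/1215
  (Z=1, X=4, W=0, Y=1, U=1) weight 2/1215
  (Z=1, X=4, W=0, Y=1, U=2) weight 2/1215
  (Z=1, X=4, W=0, Y=2, U=0) weight 2/1215
  (Z=1, X=4, W=0, Y=2, U=1) weight 2/1215
  (Z=2, X=3, W=0, Y=0, U=0) weight 4/1215
  (Z=3, X=2, W=0, Y=0, U=0) weight 4/729
  … 44 more
Group by X:
  weight(X=2) = 4/27
  weight(X=3) = 2/27
  weight(X=4) = 1/27
Total weight = 4/27 + 2/27 + 1/27 = 7/27
P(X=2 | obs) = 4/27 / 7/27 = 4/7
P(X=3 | obs) = 2/27 / 7/27 = 2/7
P(X=4 | obs) = 1/27 / 7/27 = 1/7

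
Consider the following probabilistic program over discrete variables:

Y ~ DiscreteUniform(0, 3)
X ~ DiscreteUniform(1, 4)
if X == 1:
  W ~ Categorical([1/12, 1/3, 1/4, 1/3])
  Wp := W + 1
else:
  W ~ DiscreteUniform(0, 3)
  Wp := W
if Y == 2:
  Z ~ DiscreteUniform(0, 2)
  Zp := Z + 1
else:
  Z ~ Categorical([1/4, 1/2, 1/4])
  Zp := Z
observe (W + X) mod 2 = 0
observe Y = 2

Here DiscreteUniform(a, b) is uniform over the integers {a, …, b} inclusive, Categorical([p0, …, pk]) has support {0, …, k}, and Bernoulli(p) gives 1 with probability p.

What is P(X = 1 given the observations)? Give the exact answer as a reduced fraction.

P(X = 1 | obs) = 4/13

Enumerate traces; 24 have nonzero weight after conditioning:
  (Y=2, X=1, W=1, Z=0) weight 1/144
  (Y=2, X=1, W=1, Z=1) weight 1/144
  (Y=2, X=1, W=1, Z=2) weight 1/144
  (Y=2, X=1, W=3, Z=0) weight 1/144
  (Y=2, X=1, W=3, Z=1) weight 1/144
  (Y=2, X=1, W=3, Z=2) weight 1/144
  (Y=2, X=2, W=0, Z=0) weight 1/192
  (Y=2, X=2, W=0, Z=1) weight 1/192
  (Y=2, X=3, W=1, Z=0) weight 1/192
  (Y=2, X=4, W=0, Z=0) weight 1/192
  … 14 more
Group by X:
  weight(X=1) = 1/24
  weight(X=2) = 1/32
  weight(X=3) = 1/32
  weight(X=4) = 1/32
Total weight = 1/24 + 1/32 + 1/32 + 1/32 = 13/96
P(X=1 | obs) = 1/24 / 13/96 = 4/13
P(X=2 | obs) = 1/32 / 13/96 = 3/13
P(X=3 | obs) = 1/32 / 13/96 = 3/13
P(X=4 | obs) = 1/32 / 13/96 = 3/13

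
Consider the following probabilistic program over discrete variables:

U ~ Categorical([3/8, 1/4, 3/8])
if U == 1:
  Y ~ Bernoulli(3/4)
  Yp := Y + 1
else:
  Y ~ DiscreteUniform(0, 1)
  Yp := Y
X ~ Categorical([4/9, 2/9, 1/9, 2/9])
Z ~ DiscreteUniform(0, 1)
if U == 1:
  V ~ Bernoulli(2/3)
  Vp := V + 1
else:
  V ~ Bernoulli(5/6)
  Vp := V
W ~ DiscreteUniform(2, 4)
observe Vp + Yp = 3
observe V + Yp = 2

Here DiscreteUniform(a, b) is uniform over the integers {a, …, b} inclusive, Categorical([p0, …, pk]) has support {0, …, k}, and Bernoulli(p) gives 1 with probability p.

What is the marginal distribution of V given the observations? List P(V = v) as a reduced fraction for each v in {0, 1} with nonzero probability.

P(V=0) = 3/5, P(V=1) = 2/5

Enumerate traces; 48 have nonzero weight after conditioning:
  (U=1, Y=0, X=0, Z=0, V=1, W=2) weight 1/324
  (U=1, Y=0, X=0, Z=0, V=1, W=3) weight 1/324
  (U=1, Y=0, X=0, Z=0, V=1, W=4) weight 1/324
  (U=1, Y=0, X=0, Z=1, V=1, W=2) weight 1/324
  (U=1, Y=0, X=0, Z=1, V=1, W=3) weight 1/324
  (U=1, Y=0, X=0, Z=1, V=1, W=4) weight 1/324
  (U=1, Y=0, X=1, Z=0, V=1, W=2) weight 1/648
  (U=1, Y=0, X=1, Z=0, V=1, W=3) weight 1/648
  (U=1, Y=1, X=0, Z=0, V=0, W=2) weight 1/216
  … 39 more
Group by V:
  weight(V=0) = 1/16
  weight(V=1) = 1/24
Total weight = 1/16 + 1/24 = 5/48
P(V=0 | obs) = 1/16 / 5/48 = 3/5
P(V=1 | obs) = 1/24 / 5/48 = 2/5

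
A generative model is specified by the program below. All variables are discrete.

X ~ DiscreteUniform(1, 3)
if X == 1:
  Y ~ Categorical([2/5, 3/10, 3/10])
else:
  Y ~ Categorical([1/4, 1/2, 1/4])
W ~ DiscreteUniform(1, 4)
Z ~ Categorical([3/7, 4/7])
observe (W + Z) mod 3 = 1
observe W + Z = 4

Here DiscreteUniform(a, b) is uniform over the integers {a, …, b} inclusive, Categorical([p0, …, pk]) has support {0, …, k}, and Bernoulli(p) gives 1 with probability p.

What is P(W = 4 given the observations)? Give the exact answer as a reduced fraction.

Enumerate traces; 18 have nonzero weight after conditioning:
  (X=1, Y=0, W=3, Z=1) weight 2/105
  (X=1, Y=0, W=4, Z=0) weight 1/70
  (X=1, Y=1, W=3, Z=1) weight 1/70
  (X=1, Y=1, W=4, Z=0) weight 3/280
  (X=1, Y=2, W=3, Z=1) weight 1/70
  (X=1, Y=2, W=4, Z=0) weight 3/280
  (X=2, Y=0, W=3, Z=1) weight 1/84
  (X=2, Y=0, W=4, Z=0) weight 1/112
  … 10 more
Group by W:
  weight(W=3) = 1/7
  weight(W=4) = 3/28
Total weight = 1/7 + 3/28 = 1/4
P(W=3 | obs) = 1/7 / 1/4 = 4/7
P(W=4 | obs) = 3/28 / 1/4 = 3/7

P(W = 4 | obs) = 3/7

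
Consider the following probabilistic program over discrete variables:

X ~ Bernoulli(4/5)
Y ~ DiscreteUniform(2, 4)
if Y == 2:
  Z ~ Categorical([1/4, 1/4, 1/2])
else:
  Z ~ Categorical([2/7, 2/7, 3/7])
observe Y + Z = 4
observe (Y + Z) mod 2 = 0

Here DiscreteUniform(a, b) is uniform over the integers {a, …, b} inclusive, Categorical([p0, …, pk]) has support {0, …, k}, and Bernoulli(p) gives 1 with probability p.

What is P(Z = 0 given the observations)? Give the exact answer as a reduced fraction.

P(Z = 0 | obs) = 4/15

Enumerate traces; 6 have nonzero weight after conditioning:
  (X=0, Y=2, Z=2) weight 1/30
  (X=0, Y=3, Z=1) weight 2/105
  (X=0, Y=4, Z=0) weight 2/105
  (X=1, Y=2, Z=2) weight 2/15
  (X=1, Y=3, Z=1) weight 8/105
  (X=1, Y=4, Z=0) weight 8/105
Group by Z:
  weight(Z=0) = 2/21
  weight(Z=1) = 2/21
  weight(Z=2) = 1/6
Total weight = 2/21 + 2/21 + 1/6 = 5/14
P(Z=0 | obs) = 2/21 / 5/14 = 4/15
P(Z=1 | obs) = 2/21 / 5/14 = 4/15
P(Z=2 | obs) = 1/6 / 5/14 = 7/15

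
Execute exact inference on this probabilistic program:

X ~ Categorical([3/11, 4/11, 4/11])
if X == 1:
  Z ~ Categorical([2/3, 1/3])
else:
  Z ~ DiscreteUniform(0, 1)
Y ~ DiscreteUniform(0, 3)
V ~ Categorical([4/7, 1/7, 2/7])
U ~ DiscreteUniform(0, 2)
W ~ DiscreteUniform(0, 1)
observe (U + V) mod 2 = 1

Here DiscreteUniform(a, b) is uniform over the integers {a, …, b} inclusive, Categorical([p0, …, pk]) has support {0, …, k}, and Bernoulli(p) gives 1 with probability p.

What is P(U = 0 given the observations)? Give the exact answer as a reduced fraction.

Enumerate traces; 192 have nonzero weight after conditioning:
  (X=0, Z=0, Y=0, V=0, U=1, W=0) weight 1/308
  (X=0, Z=0, Y=0, V=0, U=1, W=1) weight 1/308
  (X=0, Z=0, Y=0, V=1, U=0, W=0) weight 1/1232
  (X=0, Z=0, Y=0, V=1, U=0, W=1) weight 1/1232
  (X=0, Z=0, Y=0, V=1, U=2, W=0) weight 1/1232
  (X=0, Z=0, Y=0, V=1, U=2, W=1) weight 1/1232
  (X=0, Z=0, Y=0, V=2, U=1, W=0) weight 1/616
  (X=0, Z=0, Y=0, V=2, U=1, W=1) weight 1/616
  … 184 more
Group by U:
  weight(U=0) = 1/21
  weight(U=1) = 2/7
  weight(U=2) = 1/21
Total weight = 1/21 + 2/7 + 1/21 = 8/21
P(U=0 | obs) = 1/21 / 8/21 = 1/8
P(U=1 | obs) = 2/7 / 8/21 = 3/4
P(U=2 | obs) = 1/21 / 8/21 = 1/8

P(U = 0 | obs) = 1/8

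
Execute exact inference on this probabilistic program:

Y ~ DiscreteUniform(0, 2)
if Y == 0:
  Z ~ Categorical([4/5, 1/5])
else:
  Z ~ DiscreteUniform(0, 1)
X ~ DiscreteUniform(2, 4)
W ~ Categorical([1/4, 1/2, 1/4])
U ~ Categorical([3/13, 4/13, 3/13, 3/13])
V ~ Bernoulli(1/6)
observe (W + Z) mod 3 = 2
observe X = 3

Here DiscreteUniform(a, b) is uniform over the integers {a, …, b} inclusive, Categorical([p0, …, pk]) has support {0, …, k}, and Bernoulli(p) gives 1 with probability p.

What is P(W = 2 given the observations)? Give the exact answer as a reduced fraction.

Enumerate traces; 48 have nonzero weight after conditioning:
  (Y=0, Z=0, X=3, W=2, U=0, V=0) weight 1/234
  (Y=0, Z=0, X=3, W=2, U=0, V=1) weight 1/1170
  (Y=0, Z=0, X=3, W=2, U=1, V=0) weight 2/351
  (Y=0, Z=0, X=3, W=2, U=1, V=1) weight 2/1755
  (Y=0, Z=0, X=3, W=2, U=2, V=0) weight 1/234
  (Y=0, Z=0, X=3, W=2, U=2, V=1) weight 1/1170
  (Y=0, Z=0, X=3, W=2, U=3, V=0) weight 1/234
  (Y=0, Z=0, X=3, W=2, U=3, V=1) weight 1/1170
  (Y=0, Z=1, X=3, W=1, U=0, V=0) weight 1/468
  … 39 more
Group by W:
  weight(W=1) = 1/15
  weight(W=2) = 1/20
Total weight = 1/15 + 1/20 = 7/60
P(W=1 | obs) = 1/15 / 7/60 = 4/7
P(W=2 | obs) = 1/20 / 7/60 = 3/7

P(W = 2 | obs) = 3/7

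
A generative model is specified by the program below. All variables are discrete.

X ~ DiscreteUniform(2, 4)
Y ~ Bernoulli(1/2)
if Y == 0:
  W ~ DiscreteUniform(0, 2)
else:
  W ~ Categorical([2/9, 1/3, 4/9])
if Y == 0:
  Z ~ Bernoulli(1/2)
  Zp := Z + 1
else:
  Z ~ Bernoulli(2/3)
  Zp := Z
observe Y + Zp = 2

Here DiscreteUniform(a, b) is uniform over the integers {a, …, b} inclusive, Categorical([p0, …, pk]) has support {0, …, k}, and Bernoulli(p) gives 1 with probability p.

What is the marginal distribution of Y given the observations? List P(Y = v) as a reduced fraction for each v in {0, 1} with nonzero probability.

Enumerate traces; 18 have nonzero weight after conditioning:
  (X=2, Y=0, W=0, Z=1) weight 1/36
  (X=2, Y=0, W=1, Z=1) weight 1/36
  (X=2, Y=0, W=2, Z=1) weight 1/36
  (X=2, Y=1, W=0, Z=1) weight 2/81
  (X=2, Y=1, W=1, Z=1) weight 1/27
  (X=2, Y=1, W=2, Z=1) weight 4/81
  (X=3, Y=0, W=0, Z=1) weight 1/36
  (X=3, Y=0, W=1, Z=1) weight 1/36
  … 10 more
Group by Y:
  weight(Y=0) = 1/4
  weight(Y=1) = 1/3
Total weight = 1/4 + 1/3 = 7/12
P(Y=0 | obs) = 1/4 / 7/12 = 3/7
P(Y=1 | obs) = 1/3 / 7/12 = 4/7

P(Y=0) = 3/7, P(Y=1) = 4/7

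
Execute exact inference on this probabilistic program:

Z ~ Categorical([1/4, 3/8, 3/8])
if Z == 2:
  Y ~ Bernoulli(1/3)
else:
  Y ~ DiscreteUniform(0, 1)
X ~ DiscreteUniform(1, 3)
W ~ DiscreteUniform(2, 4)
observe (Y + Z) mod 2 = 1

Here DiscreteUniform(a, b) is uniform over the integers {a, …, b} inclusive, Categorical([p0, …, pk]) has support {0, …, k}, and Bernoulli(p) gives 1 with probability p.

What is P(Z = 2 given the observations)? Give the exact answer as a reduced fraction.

Enumerate traces; 27 have nonzero weight after conditioning:
  (Z=0, Y=1, X=1, W=2) weight 1/72
  (Z=0, Y=1, X=1, W=3) weight 1/72
  (Z=0, Y=1, X=1, W=4) weight 1/72
  (Z=0, Y=1, X=2, W=2) weight 1/72
  (Z=0, Y=1, X=2, W=3) weight 1/72
  (Z=0, Y=1, X=2, W=4) weight 1/72
  (Z=0, Y=1, X=3, W=2) weight 1/72
  (Z=0, Y=1, X=3, W=3) weight 1/72
  (Z=1, Y=0, X=1, W=2) weight 1/48
  (Z=2, Y=1, X=1, W=2) weight 1/72
  … 17 more
Group by Z:
  weight(Z=0) = 1/8
  weight(Z=1) = 3/16
  weight(Z=2) = 1/8
Total weight = 1/8 + 3/16 + 1/8 = 7/16
P(Z=0 | obs) = 1/8 / 7/16 = 2/7
P(Z=1 | obs) = 3/16 / 7/16 = 3/7
P(Z=2 | obs) = 1/8 / 7/16 = 2/7

P(Z = 2 | obs) = 2/7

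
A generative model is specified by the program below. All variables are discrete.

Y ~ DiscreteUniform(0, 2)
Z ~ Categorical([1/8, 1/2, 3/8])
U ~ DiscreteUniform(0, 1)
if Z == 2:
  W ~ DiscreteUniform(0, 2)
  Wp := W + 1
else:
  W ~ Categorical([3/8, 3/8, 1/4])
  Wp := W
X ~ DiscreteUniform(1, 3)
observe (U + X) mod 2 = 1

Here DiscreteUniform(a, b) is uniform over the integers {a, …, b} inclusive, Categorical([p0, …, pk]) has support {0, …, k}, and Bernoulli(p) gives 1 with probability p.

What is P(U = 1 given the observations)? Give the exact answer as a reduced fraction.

Enumerate traces; 81 have nonzero weight after conditioning:
  (Y=0, Z=0, U=0, W=0, X=1) weight 1/384
  (Y=0, Z=0, U=0, W=0, X=3) weight 1/384
  (Y=0, Z=0, U=0, W=1, X=1) weight 1/384
  (Y=0, Z=0, U=0, W=1, X=3) weight 1/384
  (Y=0, Z=0, U=0, W=2, X=1) weight 1/576
  (Y=0, Z=0, U=0, W=2, X=3) weight 1/576
  (Y=0, Z=0, U=1, W=0, X=2) weight 1/384
  (Y=0, Z=0, U=1, W=1, X=2) weight 1/384
  … 73 more
Group by U:
  weight(U=0) = 1/3
  weight(U=1) = 1/6
Total weight = 1/3 + 1/6 = 1/2
P(U=0 | obs) = 1/3 / 1/2 = 2/3
P(U=1 | obs) = 1/6 / 1/2 = 1/3

P(U = 1 | obs) = 1/3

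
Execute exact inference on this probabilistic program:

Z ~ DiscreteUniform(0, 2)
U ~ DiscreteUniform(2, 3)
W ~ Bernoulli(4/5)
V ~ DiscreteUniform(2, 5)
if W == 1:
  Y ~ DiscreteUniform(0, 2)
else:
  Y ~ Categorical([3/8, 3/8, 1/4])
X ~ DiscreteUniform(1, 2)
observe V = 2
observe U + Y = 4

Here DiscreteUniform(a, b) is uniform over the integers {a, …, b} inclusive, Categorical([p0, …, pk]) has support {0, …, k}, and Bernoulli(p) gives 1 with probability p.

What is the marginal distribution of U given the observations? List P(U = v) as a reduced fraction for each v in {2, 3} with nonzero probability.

P(U=2) = 38/79, P(U=3) = 41/79

Enumerate traces; 24 have nonzero weight after conditioning:
  (Z=0, U=2, W=0, V=2, Y=2, X=1) weight 1/960
  (Z=0, U=2, W=0, V=2, Y=2, X=2) weight 1/960
  (Z=0, U=2, W=1, V=2, Y=2, X=1) weight 1/180
  (Z=0, U=2, W=1, V=2, Y=2, X=2) weight 1/180
  (Z=0, U=3, W=0, V=2, Y=1, X=1) weight 1/640
  (Z=0, U=3, W=0, V=2, Y=1, X=2) weight 1/640
  (Z=0, U=3, W=1, V=2, Y=1, X=1) weight 1/180
  (Z=0, U=3, W=1, V=2, Y=1, X=2) weight 1/180
  … 16 more
Group by U:
  weight(U=2) = 19/480
  weight(U=3) = 41/960
Total weight = 19/480 + 41/960 = 79/960
P(U=2 | obs) = 19/480 / 79/960 = 38/79
P(U=3 | obs) = 41/960 / 79/960 = 41/79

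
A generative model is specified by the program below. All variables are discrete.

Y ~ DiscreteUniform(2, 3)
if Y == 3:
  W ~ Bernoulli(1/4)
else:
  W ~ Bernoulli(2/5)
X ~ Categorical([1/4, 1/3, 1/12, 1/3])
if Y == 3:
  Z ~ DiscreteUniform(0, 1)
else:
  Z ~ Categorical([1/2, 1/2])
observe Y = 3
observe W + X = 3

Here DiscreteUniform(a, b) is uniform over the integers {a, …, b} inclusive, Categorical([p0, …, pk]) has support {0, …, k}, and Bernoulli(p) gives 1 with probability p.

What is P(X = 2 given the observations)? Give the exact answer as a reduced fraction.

P(X = 2 | obs) = 1/13

Enumerate traces; 4 have nonzero weight after conditioning:
  (Y=3, W=0, X=3, Z=0) weight 1/16
  (Y=3, W=0, X=3, Z=1) weight 1/16
  (Y=3, W=1, X=2, Z=0) weight 1/192
  (Y=3, W=1, X=2, Z=1) weight 1/192
Group by X:
  weight(X=2) = 1/96
  weight(X=3) = 1/8
Total weight = 1/96 + 1/8 = 13/96
P(X=2 | obs) = 1/96 / 13/96 = 1/13
P(X=3 | obs) = 1/8 / 13/96 = 12/13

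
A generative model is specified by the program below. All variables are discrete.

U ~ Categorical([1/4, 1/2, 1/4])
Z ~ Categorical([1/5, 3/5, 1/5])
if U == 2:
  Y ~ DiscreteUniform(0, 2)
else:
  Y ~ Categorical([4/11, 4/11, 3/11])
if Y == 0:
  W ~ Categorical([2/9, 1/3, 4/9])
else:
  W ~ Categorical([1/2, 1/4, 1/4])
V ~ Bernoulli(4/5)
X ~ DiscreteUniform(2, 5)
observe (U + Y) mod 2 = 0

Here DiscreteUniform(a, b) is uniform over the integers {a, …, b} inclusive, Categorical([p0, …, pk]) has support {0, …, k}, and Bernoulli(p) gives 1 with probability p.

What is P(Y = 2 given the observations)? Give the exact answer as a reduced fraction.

P(Y = 2 | obs) = 20/67

Enumerate traces; 360 have nonzero weight after conditioning:
  (U=0, Z=0, Y=0, W=0, V=0, X=2) weight 1/4950
  (U=0, Z=0, Y=0, W=0, V=0, X=3) weight 1/4950
  (U=0, Z=0, Y=0, W=0, V=0, X=4) weight 1/4950
  (U=0, Z=0, Y=0, W=0, V=0, X=5) weight 1/4950
  (U=0, Z=0, Y=0, W=0, V=1, X=2) weight 2/2475
  (U=0, Z=0, Y=0, W=0, V=1, X=3) weight 2/2475
  (U=0, Z=0, Y=0, W=0, V=1, X=4) weight 2/2475
  (U=0, Z=0, Y=0, W=0, V=1, X=5) weight 2/2475
  (U=0, Z=0, Y=2, W=0, V=0, X=2) weight 3/8800
  (U=1, Z=0, Y=1, W=0, V=0, X=2) weight 1/1100
  … 350 more
Group by Y:
  weight(Y=0) = 23/132
  weight(Y=1) = 2/11
  weight(Y=2) = 5/33
Total weight = 23/132 + 2/11 + 5/33 = 67/132
P(Y=0 | obs) = 23/132 / 67/132 = 23/67
P(Y=1 | obs) = 2/11 / 67/132 = 24/67
P(Y=2 | obs) = 5/33 / 67/132 = 20/67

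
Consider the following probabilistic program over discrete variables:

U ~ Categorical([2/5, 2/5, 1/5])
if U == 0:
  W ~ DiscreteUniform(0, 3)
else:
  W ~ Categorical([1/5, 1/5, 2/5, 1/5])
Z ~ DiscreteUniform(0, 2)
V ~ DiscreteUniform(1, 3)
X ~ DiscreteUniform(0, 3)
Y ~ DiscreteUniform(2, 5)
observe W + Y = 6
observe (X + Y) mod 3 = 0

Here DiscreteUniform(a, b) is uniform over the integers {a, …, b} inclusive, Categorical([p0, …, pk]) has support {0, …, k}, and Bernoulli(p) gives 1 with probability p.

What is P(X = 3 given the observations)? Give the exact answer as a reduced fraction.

P(X = 3 | obs) = 11/50

Enumerate traces; 108 have nonzero weight after conditioning:
  (U=0, W=1, Z=0, V=1, X=1, Y=5) weight 1/1440
  (U=0, W=1, Z=0, V=2, X=1, Y=5) weight 1/1440
  (U=0, W=1, Z=0, V=3, X=1, Y=5) weight 1/1440
  (U=0, W=1, Z=1, V=1, X=1, Y=5) weight 1/1440
  (U=0, W=1, Z=1, V=2, X=1, Y=5) weight 1/1440
  (U=0, W=1, Z=1, V=3, X=1, Y=5) weight 1/1440
  (U=0, W=1, Z=2, V=1, X=1, Y=5) weight 1/1440
  (U=0, W=1, Z=2, V=2, X=1, Y=5) weight 1/1440
  (U=0, W=2, Z=0, V=1, X=2, Y=4) weight 1/1440
  (U=0, W=3, Z=0, V=1, X=0, Y=3) weight 1/1440
  … 98 more
Group by X:
  weight(X=0) = 11/800
  weight(X=1) = 11/800
  weight(X=2) = 17/800
  weight(X=3) = 11/800
Total weight = 11/800 + 11/800 + 17/800 + 11/800 = 1/16
P(X=0 | obs) = 11/800 / 1/16 = 11/50
P(X=1 | obs) = 11/800 / 1/16 = 11/50
P(X=2 | obs) = 17/800 / 1/16 = 17/50
P(X=3 | obs) = 11/800 / 1/16 = 11/50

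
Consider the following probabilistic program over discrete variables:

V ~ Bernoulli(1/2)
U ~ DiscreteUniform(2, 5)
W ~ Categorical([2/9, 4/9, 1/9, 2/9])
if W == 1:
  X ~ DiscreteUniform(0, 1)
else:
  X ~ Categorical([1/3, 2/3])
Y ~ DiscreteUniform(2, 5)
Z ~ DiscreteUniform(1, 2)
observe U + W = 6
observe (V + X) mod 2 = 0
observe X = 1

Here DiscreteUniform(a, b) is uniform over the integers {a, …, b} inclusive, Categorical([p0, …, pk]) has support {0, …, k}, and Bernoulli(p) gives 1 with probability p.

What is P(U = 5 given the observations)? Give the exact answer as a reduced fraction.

Enumerate traces; 24 have nonzero weight after conditioning:
  (V=1, U=3, W=3, X=1, Y=2, Z=1) weight 1/432
  (V=1, U=3, W=3, X=1, Y=2, Z=2) weight 1/432
  (V=1, U=3, W=3, X=1, Y=3, Z=1) weight 1/432
  (V=1, U=3, W=3, X=1, Y=3, Z=2) weight 1/432
  (V=1, U=3, W=3, X=1, Y=4, Z=1) weight 1/432
  (V=1, U=3, W=3, X=1, Y=4, Z=2) weight 1/432
  (V=1, U=3, W=3, X=1, Y=5, Z=1) weight 1/432
  (V=1, U=3, W=3, X=1, Y=5, Z=2) weight 1/432
  (V=1, U=4, W=2, X=1, Y=2, Z=1) weight 1/864
  (V=1, U=5, W=1, X=1, Y=2, Z=1) weight 1/288
  … 14 more
Group by U:
  weight(U=3) = 1/54
  weight(U=4) = 1/108
  weight(U=5) = 1/36
Total weight = 1/54 + 1/108 + 1/36 = 1/18
P(U=3 | obs) = 1/54 / 1/18 = 1/3
P(U=4 | obs) = 1/108 / 1/18 = 1/6
P(U=5 | obs) = 1/36 / 1/18 = 1/2

P(U = 5 | obs) = 1/2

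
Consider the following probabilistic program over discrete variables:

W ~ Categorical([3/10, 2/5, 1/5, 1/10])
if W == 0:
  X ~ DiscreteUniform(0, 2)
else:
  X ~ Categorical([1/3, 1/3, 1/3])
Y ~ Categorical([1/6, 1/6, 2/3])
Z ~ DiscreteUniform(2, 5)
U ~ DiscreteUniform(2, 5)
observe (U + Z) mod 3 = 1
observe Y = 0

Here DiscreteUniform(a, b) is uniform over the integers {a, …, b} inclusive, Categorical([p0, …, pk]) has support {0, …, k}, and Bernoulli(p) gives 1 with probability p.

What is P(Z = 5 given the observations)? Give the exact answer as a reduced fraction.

Enumerate traces; 72 have nonzero weight after conditioning:
  (W=0, X=0, Y=0, Z=2, U=2) weight 1/960
  (W=0, X=0, Y=0, Z=2, U=5) weight 1/960
  (W=0, X=0, Y=0, Z=3, U=4) weight 1/960
  (W=0, X=0, Y=0, Z=4, U=3) weight 1/960
  (W=0, X=0, Y=0, Z=5, U=2) weight 1/960
  (W=0, X=0, Y=0, Z=5, U=5) weight 1/960
  (W=0, X=1, Y=0, Z=2, U=2) weight 1/960
  (W=0, X=1, Y=0, Z=2, U=5) weight 1/960
  … 64 more
Group by Z:
  weight(Z=2) = 1/48
  weight(Z=3) = 1/96
  weight(Z=4) = 1/96
  weight(Z=5) = 1/48
Total weight = 1/48 + 1/96 + 1/96 + 1/48 = 1/16
P(Z=2 | obs) = 1/48 / 1/16 = 1/3
P(Z=3 | obs) = 1/96 / 1/16 = 1/6
P(Z=4 | obs) = 1/96 / 1/16 = 1/6
P(Z=5 | obs) = 1/48 / 1/16 = 1/3

P(Z = 5 | obs) = 1/3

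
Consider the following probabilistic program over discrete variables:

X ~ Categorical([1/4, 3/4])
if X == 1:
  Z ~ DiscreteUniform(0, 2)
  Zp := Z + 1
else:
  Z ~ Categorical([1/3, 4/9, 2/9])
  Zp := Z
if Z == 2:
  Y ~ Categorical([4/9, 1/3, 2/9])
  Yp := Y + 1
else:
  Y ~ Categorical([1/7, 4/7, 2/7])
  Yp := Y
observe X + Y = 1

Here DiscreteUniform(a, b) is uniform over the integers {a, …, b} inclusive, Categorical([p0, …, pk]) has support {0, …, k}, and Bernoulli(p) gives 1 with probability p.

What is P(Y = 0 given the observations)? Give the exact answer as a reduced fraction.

P(Y = 0 | obs) = 69/118

Enumerate traces; 6 have nonzero weight after conditioning:
  (X=0, Z=0, Y=1) weight 1/21
  (X=0, Z=1, Y=1) weight 4/63
  (X=0, Z=2, Y=1) weight 1/54
  (X=1, Z=0, Y=0) weight 1/28
  (X=1, Z=1, Y=0) weight 1/28
  (X=1, Z=2, Y=0) weight 1/9
Group by Y:
  weight(Y=0) = 23/126
  weight(Y=1) = 7/54
Total weight = 23/126 + 7/54 = 59/189
P(Y=0 | obs) = 23/126 / 59/189 = 69/118
P(Y=1 | obs) = 7/54 / 59/189 = 49/118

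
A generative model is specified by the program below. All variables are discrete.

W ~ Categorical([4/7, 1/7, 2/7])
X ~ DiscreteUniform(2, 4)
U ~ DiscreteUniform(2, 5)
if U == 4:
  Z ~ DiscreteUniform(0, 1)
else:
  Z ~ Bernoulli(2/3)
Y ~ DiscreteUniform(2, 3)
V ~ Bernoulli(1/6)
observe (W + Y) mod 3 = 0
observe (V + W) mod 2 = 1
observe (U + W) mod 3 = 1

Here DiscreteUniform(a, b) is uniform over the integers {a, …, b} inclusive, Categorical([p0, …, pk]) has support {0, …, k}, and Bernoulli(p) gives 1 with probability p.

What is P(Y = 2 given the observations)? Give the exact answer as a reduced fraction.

Enumerate traces; 12 have nonzero weight after conditioning:
  (W=0, X=2, U=4, Z=0, Y=3, V=1) weight 1/504
  (W=0, X=2, U=4, Z=1, Y=3, V=1) weight 1/504
  (W=0, X=3, U=4, Z=0, Y=3, V=1) weight 1/504
  (W=0, X=3, U=4, Z=1, Y=3, V=1) weight 1/504
  (W=0, X=4, U=4, Z=0, Y=3, V=1) weight 1/504
  (W=0, X=4, U=4, Z=1, Y=3, V=1) weight 1/504
  (W=1, X=2, U=3, Z=0, Y=2, V=0) weight 5/3024
  (W=1, X=2, U=3, Z=1, Y=2, V=0) weight 5/1512
  … 4 more
Group by Y:
  weight(Y=2) = 5/336
  weight(Y=3) = 1/84
Total weight = 5/336 + 1/84 = 3/112
P(Y=2 | obs) = 5/336 / 3/112 = 5/9
P(Y=3 | obs) = 1/84 / 3/112 = 4/9

P(Y = 2 | obs) = 5/9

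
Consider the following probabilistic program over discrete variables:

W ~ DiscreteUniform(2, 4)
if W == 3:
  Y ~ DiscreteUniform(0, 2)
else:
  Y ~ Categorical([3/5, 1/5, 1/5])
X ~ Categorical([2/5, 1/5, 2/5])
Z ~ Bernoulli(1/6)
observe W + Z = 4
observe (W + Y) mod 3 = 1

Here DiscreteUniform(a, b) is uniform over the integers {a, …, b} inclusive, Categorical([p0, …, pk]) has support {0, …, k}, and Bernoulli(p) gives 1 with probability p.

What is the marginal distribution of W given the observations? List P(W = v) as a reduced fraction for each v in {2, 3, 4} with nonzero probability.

P(W=3) = 1/10, P(W=4) = 9/10

Enumerate traces; 6 have nonzero weight after conditioning:
  (W=3, Y=1, X=0, Z=1) weight 1/135
  (W=3, Y=1, X=1, Z=1) weight 1/270
  (W=3, Y=1, X=2, Z=1) weight 1/135
  (W=4, Y=0, X=0, Z=0) weight 1/15
  (W=4, Y=0, X=1, Z=0) weight 1/30
  (W=4, Y=0, X=2, Z=0) weight 1/15
Group by W:
  weight(W=3) = 1/54
  weight(W=4) = 1/6
Total weight = 1/54 + 1/6 = 5/27
P(W=3 | obs) = 1/54 / 5/27 = 1/10
P(W=4 | obs) = 1/6 / 5/27 = 9/10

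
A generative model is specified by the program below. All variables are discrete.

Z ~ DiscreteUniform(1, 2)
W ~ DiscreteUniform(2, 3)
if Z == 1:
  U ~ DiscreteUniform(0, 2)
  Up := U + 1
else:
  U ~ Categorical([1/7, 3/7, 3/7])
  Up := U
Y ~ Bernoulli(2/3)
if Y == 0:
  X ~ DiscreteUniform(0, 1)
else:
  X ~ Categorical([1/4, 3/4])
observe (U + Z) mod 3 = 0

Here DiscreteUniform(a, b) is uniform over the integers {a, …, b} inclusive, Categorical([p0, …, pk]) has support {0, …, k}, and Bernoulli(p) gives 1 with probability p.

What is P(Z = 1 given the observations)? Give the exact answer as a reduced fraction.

Enumerate traces; 16 have nonzero weight after conditioning:
  (Z=1, W=2, U=2, Y=0, X=0) weight 1/72
  (Z=1, W=2, U=2, Y=0, X=1) weight 1/72
  (Z=1, W=2, U=2, Y=1, X=0) weight 1/72
  (Z=1, W=2, U=2, Y=1, X=1) weight 1/24
  (Z=1, W=3, U=2, Y=0, X=0) weight 1/72
  (Z=1, W=3, U=2, Y=0, X=1) weight 1/72
  (Z=1, W=3, U=2, Y=1, X=0) weight 1/72
  (Z=1, W=3, U=2, Y=1, X=1) weight 1/24
  (Z=2, W=2, U=1, Y=0, X=0) weight 1/56
  … 7 more
Group by Z:
  weight(Z=1) = 1/6
  weight(Z=2) = 3/14
Total weight = 1/6 + 3/14 = 8/21
P(Z=1 | obs) = 1/6 / 8/21 = 7/16
P(Z=2 | obs) = 3/14 / 8/21 = 9/16

P(Z = 1 | obs) = 7/16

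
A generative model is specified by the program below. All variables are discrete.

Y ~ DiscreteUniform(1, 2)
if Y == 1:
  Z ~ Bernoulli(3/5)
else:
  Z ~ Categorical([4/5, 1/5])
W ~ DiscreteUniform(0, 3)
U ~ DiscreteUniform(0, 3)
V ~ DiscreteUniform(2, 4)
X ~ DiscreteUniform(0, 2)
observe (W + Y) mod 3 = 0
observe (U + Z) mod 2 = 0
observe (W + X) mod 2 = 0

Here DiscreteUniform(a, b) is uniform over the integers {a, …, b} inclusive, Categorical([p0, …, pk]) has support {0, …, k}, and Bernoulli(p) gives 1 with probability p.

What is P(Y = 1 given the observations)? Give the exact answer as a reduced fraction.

Enumerate traces; 36 have nonzero weight after conditioning:
  (Y=1, Z=0, W=2, U=0, V=2, X=0) weight 1/720
  (Y=1, Z=0, W=2, U=0, V=2, X=2) weight 1/720
  (Y=1, Z=0, W=2, U=0, V=3, X=0) weight 1/720
  (Y=1, Z=0, W=2, U=0, V=3, X=2) weight 1/720
  (Y=1, Z=0, W=2, U=0, V=4, X=0) weight 1/720
  (Y=1, Z=0, W=2, U=0, V=4, X=2) weight 1/720
  (Y=1, Z=0, W=2, U=2, V=2, X=0) weight 1/720
  (Y=1, Z=0, W=2, U=2, V=2, X=2) weight 1/720
  (Y=2, Z=0, W=1, U=0, V=2, X=1) weight 1/360
  … 27 more
Group by Y:
  weight(Y=1) = 1/24
  weight(Y=2) = 1/48
Total weight = 1/24 + 1/48 = 1/16
P(Y=1 | obs) = 1/24 / 1/16 = 2/3
P(Y=2 | obs) = 1/48 / 1/16 = 1/3

P(Y = 1 | obs) = 2/3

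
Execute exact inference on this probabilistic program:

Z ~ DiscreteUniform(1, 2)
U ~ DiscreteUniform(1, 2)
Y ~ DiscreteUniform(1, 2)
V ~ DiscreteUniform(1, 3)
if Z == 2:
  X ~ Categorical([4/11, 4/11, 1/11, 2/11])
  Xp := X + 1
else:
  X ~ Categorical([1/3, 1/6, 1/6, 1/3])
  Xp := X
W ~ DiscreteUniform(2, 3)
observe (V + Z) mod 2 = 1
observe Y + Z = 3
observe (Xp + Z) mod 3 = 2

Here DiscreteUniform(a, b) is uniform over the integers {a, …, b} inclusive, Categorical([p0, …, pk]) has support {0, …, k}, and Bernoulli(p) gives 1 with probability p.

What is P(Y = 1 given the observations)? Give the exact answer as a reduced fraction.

P(Y = 1 | obs) = 12/23

Enumerate traces; 12 have nonzero weight after conditioning:
  (Z=1, U=1, Y=2, V=2, X=1, W=2) weight 1/288
  (Z=1, U=1, Y=2, V=2, X=1, W=3) weight 1/288
  (Z=1, U=2, Y=2, V=2, X=1, W=2) weight 1/288
  (Z=1, U=2, Y=2, V=2, X=1, W=3) weight 1/288
  (Z=2, U=1, Y=1, V=1, X=2, W=2) weight 1/528
  (Z=2, U=1, Y=1, V=1, X=2, W=3) weight 1/528
  (Z=2, U=1, Y=1, V=3, X=2, W=2) weight 1/528
  (Z=2, U=1, Y=1, V=3, X=2, W=3) weight 1/528
  … 4 more
Group by Y:
  weight(Y=1) = 1/66
  weight(Y=2) = 1/72
Total weight = 1/66 + 1/72 = 23/792
P(Y=1 | obs) = 1/66 / 23/792 = 12/23
P(Y=2 | obs) = 1/72 / 23/792 = 11/23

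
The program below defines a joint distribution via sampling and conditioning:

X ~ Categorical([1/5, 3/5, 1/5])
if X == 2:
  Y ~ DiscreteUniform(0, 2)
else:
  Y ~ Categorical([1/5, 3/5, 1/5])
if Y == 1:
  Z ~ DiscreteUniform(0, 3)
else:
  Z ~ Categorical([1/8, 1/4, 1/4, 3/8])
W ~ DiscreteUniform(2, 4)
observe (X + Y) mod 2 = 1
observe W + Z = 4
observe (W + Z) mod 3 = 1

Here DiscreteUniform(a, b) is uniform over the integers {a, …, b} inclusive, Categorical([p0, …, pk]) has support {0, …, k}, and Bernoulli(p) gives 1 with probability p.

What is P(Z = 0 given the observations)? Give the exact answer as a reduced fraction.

P(Z = 0 | obs) = 23/87

Enumerate traces; 12 have nonzero weight after conditioning:
  (X=0, Y=1, Z=0, W=4) weight 1/100
  (X=0, Y=1, Z=1, W=3) weight 1/100
  (X=0, Y=1, Z=2, W=2) weight 1/100
  (X=1, Y=0, Z=0, W=4) weight 1/200
  (X=1, Y=0, Z=1, W=3) weight 1/100
  (X=1, Y=0, Z=2, W=2) weight 1/100
  (X=1, Y=2, Z=0, W=4) weight 1/200
  (X=1, Y=2, Z=1, W=3) weight 1/100
  … 4 more
Group by Z:
  weight(Z=0) = 23/900
  weight(Z=1) = 8/225
  weight(Z=2) = 8/225
Total weight = 23/900 + 8/225 + 8/225 = 29/300
P(Z=0 | obs) = 23/900 / 29/300 = 23/87
P(Z=1 | obs) = 8/225 / 29/300 = 32/87
P(Z=2 | obs) = 8/225 / 29/300 = 32/87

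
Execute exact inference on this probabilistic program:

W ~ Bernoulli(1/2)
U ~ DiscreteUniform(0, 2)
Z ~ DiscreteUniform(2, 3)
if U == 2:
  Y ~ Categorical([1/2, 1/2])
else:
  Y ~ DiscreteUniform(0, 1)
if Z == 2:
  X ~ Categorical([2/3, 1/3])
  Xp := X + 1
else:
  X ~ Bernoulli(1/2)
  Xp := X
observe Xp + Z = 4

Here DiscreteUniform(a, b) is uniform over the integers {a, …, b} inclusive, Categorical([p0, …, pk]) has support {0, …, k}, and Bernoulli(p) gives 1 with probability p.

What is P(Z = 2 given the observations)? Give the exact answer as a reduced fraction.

P(Z = 2 | obs) = 2/5

Enumerate traces; 24 have nonzero weight after conditioning:
  (W=0, U=0, Z=2, Y=0, X=1) weight 1/72
  (W=0, U=0, Z=2, Y=1, X=1) weight 1/72
  (W=0, U=0, Z=3, Y=0, X=1) weight 1/48
  (W=0, U=0, Z=3, Y=1, X=1) weight 1/48
  (W=0, U=1, Z=2, Y=0, X=1) weight 1/72
  (W=0, U=1, Z=2, Y=1, X=1) weight 1/72
  (W=0, U=1, Z=3, Y=0, X=1) weight 1/48
  (W=0, U=1, Z=3, Y=1, X=1) weight 1/48
  … 16 more
Group by Z:
  weight(Z=2) = 1/6
  weight(Z=3) = 1/4
Total weight = 1/6 + 1/4 = 5/12
P(Z=2 | obs) = 1/6 / 5/12 = 2/5
P(Z=3 | obs) = 1/4 / 5/12 = 3/5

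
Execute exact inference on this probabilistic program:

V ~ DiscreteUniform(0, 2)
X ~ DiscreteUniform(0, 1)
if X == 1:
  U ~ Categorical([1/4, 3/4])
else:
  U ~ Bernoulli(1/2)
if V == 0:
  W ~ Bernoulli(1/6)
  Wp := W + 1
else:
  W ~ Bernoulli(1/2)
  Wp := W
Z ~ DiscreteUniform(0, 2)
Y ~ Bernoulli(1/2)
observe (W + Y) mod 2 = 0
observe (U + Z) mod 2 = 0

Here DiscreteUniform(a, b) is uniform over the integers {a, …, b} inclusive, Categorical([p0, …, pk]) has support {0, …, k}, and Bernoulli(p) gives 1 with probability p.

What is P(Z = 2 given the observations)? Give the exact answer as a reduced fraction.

Enumerate traces; 36 have nonzero weight after conditioning:
  (V=0, X=0, U=0, W=0, Z=0, Y=0) weight 5/432
  (V=0, X=0, U=0, W=0, Z=2, Y=0) weight 5/432
  (V=0, X=0, U=0, W=1, Z=0, Y=1) weight 1/432
  (V=0, X=0, U=0, W=1, Z=2, Y=1) weight 1/432
  (V=0, X=0, U=1, W=0, Z=1, Y=0) weight 5/432
  (V=0, X=0, U=1, W=1, Z=1, Y=1) weight 1/432
  (V=0, X=1, U=0, W=0, Z=0, Y=0) weight 5/864
  (V=0, X=1, U=0, W=0, Z=2, Y=0) weight 5/864
  … 28 more
Group by Z:
  weight(Z=0) = 1/16
  weight(Z=1) = 5/48
  weight(Z=2) = 1/16
Total weight = 1/16 + 5/48 + 1/16 = 11/48
P(Z=0 | obs) = 1/16 / 11/48 = 3/11
P(Z=1 | obs) = 5/48 / 11/48 = 5/11
P(Z=2 | obs) = 1/16 / 11/48 = 3/11

P(Z = 2 | obs) = 3/11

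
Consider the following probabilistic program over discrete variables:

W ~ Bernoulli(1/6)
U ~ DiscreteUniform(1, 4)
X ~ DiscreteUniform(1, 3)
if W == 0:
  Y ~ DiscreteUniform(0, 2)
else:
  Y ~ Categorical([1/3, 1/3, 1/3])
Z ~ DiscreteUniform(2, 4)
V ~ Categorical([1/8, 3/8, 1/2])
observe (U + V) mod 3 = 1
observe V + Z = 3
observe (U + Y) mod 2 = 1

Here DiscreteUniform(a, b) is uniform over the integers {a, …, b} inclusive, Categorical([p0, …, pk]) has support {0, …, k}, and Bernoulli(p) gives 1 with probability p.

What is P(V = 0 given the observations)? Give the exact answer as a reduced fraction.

Enumerate traces; 30 have nonzero weight after conditioning:
  (W=0, U=1, X=1, Y=0, Z=3, V=0) weight 5/5184
  (W=0, U=1, X=1, Y=2, Z=3, V=0) weight 5/5184
  (W=0, U=1, X=2, Y=0, Z=3, V=0) weight 5/5184
  (W=0, U=1, X=2, Y=2, Z=3, V=0) weight 5/5184
  (W=0, U=1, X=3, Y=0, Z=3, V=0) weight 5/5184
  (W=0, U=1, X=3, Y=2, Z=3, V=0) weight 5/5184
  (W=0, U=3, X=1, Y=0, Z=2, V=1) weight 5/1728
  (W=0, U=3, X=1, Y=2, Z=2, V=1) weight 5/1728
  … 22 more
Group by V:
  weight(V=0) = 1/96
  weight(V=1) = 1/48
Total weight = 1/96 + 1/48 = 1/32
P(V=0 | obs) = 1/96 / 1/32 = 1/3
P(V=1 | obs) = 1/48 / 1/32 = 2/3

P(V = 0 | obs) = 1/3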